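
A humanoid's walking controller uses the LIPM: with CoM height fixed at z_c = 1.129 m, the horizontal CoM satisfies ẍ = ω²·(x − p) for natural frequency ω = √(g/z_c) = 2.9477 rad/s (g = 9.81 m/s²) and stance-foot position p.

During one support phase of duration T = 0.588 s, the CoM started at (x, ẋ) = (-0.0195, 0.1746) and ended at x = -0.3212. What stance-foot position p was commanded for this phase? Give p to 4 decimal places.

p = 0.2225

ωT = 2.9477·0.588 = 1.733248; cosh(ωT) = 2.917856, sinh(ωT) = 2.741146
x(T) = p + (x₀−p)·cosh(ωT) + (ẋ₀/ω)·sinh(ωT) ⇒ p·(1 − cosh) = x(T) − x₀·cosh − (ẋ₀/ω)·sinh
numerator   = -0.3212 − (-0.0195)·2.917856 − (0.1746/2.9477)·2.741146 = -0.426667
denominator = 1 − 2.917856 = -1.917856
p = -0.426667 / -1.917856 = 0.2225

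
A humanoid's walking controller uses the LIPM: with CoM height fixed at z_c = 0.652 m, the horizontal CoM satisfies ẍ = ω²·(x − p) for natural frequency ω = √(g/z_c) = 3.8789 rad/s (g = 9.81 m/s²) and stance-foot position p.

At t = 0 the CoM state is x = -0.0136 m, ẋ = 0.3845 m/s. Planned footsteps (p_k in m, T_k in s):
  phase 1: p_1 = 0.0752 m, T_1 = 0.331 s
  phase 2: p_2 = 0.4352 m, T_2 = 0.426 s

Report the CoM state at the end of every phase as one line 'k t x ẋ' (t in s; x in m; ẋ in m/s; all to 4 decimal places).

phase 1: p=0.0752, T=0.331, ωT=1.283916, cosh=1.943851, sinh=1.666900; start (x,ẋ)=(-0.013600, 0.384500) → end (x,ẋ)=(0.067819, 0.173253)
phase 2: p=0.4352, T=0.426, ωT=1.652411, cosh=2.705569, sinh=2.513982; start (x,ẋ)=(0.067819, 0.173253) → end (x,ẋ)=(-0.446486, -3.113759)

1 0.3310 0.0678 0.1733
2 0.7570 -0.4465 -3.1138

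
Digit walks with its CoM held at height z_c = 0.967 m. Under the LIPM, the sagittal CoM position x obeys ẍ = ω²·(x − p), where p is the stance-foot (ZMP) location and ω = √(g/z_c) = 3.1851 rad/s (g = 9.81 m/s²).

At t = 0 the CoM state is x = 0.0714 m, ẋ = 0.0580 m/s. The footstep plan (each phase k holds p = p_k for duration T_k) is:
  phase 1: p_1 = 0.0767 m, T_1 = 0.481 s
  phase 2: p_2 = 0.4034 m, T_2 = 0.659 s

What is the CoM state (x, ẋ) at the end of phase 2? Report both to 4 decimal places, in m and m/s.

phase 1: p=0.0767, T=0.481, ωT=1.532033, cosh=2.421836, sinh=2.205740; start (x,ẋ)=(0.071400, 0.058000) → end (x,ẋ)=(0.104030, 0.103231)
phase 2: p=0.4034, T=0.659, ωT=2.098981, cosh=4.140217, sinh=4.017635; start (x,ẋ)=(0.104030, 0.103231) → end (x,ẋ)=(-0.705841, -3.403505)

x = -0.7058, ẋ = -3.4035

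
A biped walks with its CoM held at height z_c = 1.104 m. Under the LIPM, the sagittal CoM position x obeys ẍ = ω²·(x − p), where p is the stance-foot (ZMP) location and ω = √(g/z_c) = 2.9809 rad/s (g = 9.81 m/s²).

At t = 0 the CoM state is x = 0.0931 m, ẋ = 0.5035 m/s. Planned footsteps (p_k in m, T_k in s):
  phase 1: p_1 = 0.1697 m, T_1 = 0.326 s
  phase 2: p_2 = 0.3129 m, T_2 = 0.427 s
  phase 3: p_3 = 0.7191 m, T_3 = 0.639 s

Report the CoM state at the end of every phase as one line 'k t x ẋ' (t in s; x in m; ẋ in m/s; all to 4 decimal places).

1 0.3260 0.2452 0.5020
2 0.7530 0.4597 0.6347
3 1.3920 0.5279 -0.3605

phase 1: p=0.1697, T=0.326, ωT=0.971773, cosh=1.510519, sinh=1.132108; start (x,ẋ)=(0.093100, 0.503500) → end (x,ẋ)=(0.245217, 0.502044)
phase 2: p=0.3129, T=0.427, ωT=1.272844, cosh=1.925515, sinh=1.645481; start (x,ẋ)=(0.245217, 0.502044) → end (x,ẋ)=(0.459708, 0.634708)
phase 3: p=0.7191, T=0.639, ωT=1.904795, cosh=3.433442, sinh=3.284589; start (x,ẋ)=(0.459708, 0.634708) → end (x,ẋ)=(0.527864, -0.360481)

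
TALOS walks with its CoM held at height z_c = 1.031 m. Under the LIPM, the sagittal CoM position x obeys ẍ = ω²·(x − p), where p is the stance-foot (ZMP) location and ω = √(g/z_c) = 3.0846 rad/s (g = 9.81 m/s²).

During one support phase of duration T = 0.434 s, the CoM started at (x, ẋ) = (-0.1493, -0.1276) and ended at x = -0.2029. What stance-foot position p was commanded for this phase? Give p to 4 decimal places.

p = -0.1684

ωT = 3.0846·0.434 = 1.338716; cosh(ωT) = 2.038163, sinh(ωT) = 1.775981
x(T) = p + (x₀−p)·cosh(ωT) + (ẋ₀/ω)·sinh(ωT) ⇒ p·(1 − cosh) = x(T) − x₀·cosh − (ẋ₀/ω)·sinh
numerator   = -0.2029 − (-0.1493)·2.038163 − (-0.1276/3.0846)·1.775981 = 0.174864
denominator = 1 − 2.038163 = -1.038163
p = 0.174864 / -1.038163 = -0.1684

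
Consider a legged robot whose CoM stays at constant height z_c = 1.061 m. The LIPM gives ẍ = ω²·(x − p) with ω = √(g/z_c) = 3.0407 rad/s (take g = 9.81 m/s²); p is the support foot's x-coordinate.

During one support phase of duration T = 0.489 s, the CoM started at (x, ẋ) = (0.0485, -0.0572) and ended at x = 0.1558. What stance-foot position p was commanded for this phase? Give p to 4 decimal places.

p = -0.0623

ωT = 3.0407·0.489 = 1.486902; cosh(ωT) = 2.324722, sinh(ωT) = 2.098650
x(T) = p + (x₀−p)·cosh(ωT) + (ẋ₀/ω)·sinh(ωT) ⇒ p·(1 − cosh) = x(T) − x₀·cosh − (ẋ₀/ω)·sinh
numerator   = 0.1558 − (0.0485)·2.324722 − (-0.0572/3.0407)·2.098650 = 0.082530
denominator = 1 − 2.324722 = -1.324722
p = 0.082530 / -1.324722 = -0.0623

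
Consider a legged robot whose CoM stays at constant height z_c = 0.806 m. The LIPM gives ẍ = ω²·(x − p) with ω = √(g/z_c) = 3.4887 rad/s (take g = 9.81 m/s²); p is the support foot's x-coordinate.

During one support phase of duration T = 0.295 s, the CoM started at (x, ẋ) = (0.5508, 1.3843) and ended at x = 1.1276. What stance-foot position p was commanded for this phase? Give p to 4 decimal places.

p = 0.3909

ωT = 3.4887·0.295 = 1.029167; cosh(ωT) = 1.578018, sinh(ωT) = 1.220714
x(T) = p + (x₀−p)·cosh(ωT) + (ẋ₀/ω)·sinh(ωT) ⇒ p·(1 − cosh) = x(T) − x₀·cosh − (ẋ₀/ω)·sinh
numerator   = 1.1276 − (0.5508)·1.578018 − (1.3843/3.4887)·1.220714 = -0.225946
denominator = 1 − 1.578018 = -0.578018
p = -0.225946 / -0.578018 = 0.3909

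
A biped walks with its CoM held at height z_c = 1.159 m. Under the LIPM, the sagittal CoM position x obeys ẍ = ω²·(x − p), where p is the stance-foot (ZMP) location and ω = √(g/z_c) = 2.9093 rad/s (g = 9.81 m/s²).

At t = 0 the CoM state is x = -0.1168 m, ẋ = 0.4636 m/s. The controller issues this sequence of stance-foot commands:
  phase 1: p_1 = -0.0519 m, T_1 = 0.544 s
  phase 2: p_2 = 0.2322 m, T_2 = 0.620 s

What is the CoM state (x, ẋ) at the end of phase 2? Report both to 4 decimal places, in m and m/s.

phase 1: p=-0.0519, T=0.544, ωT=1.582659, cosh=2.536656, sinh=2.331228; start (x,ẋ)=(-0.116800, 0.463600) → end (x,ẋ)=(0.154955, 0.735826)
phase 2: p=0.2322, T=0.620, ωT=1.803766, cosh=3.118575, sinh=2.953898; start (x,ẋ)=(0.154955, 0.735826) → end (x,ẋ)=(0.738410, 1.630900)

x = 0.7384, ẋ = 1.6309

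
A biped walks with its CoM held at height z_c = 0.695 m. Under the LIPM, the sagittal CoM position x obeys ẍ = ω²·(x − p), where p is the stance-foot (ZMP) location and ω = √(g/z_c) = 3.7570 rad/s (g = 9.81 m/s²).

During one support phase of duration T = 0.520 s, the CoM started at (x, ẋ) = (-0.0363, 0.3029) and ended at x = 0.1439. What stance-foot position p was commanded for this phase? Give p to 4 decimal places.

p = 0.0016

ωT = 3.7570·0.520 = 1.953640; cosh(ωT) = 3.598038, sinh(ωT) = 3.456281
x(T) = p + (x₀−p)·cosh(ωT) + (ẋ₀/ω)·sinh(ωT) ⇒ p·(1 − cosh) = x(T) − x₀·cosh − (ẋ₀/ω)·sinh
numerator   = 0.1439 − (-0.0363)·3.598038 − (0.3029/3.7570)·3.456281 = -0.004146
denominator = 1 − 3.598038 = -2.598038
p = -0.004146 / -2.598038 = 0.0016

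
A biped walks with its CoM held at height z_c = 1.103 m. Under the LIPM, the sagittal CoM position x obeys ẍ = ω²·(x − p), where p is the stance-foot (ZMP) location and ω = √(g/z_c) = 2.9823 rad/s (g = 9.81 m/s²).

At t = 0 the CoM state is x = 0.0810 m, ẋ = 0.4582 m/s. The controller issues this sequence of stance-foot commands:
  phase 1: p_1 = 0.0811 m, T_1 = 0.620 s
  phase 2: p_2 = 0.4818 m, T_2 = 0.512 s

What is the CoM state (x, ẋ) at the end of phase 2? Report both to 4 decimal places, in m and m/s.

phase 1: p=0.0811, T=0.620, ωT=1.849026, cosh=3.255509, sinh=3.098119; start (x,ẋ)=(0.081000, 0.458200) → end (x,ẋ)=(0.556769, 1.490750)
phase 2: p=0.4818, T=0.512, ωT=1.526938, cosh=2.410628, sinh=2.193428; start (x,ẋ)=(0.556769, 1.490750) → end (x,ẋ)=(1.758942, 4.084050)

x = 1.7589, ẋ = 4.0840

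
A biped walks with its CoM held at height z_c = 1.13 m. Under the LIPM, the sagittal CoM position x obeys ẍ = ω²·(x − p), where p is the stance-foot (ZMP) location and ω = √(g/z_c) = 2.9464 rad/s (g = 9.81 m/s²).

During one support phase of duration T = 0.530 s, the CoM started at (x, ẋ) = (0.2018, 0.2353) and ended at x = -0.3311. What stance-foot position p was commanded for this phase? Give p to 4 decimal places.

p = 0.6822

ωT = 2.9464·0.530 = 1.561592; cosh(ωT) = 2.488103, sinh(ωT) = 2.278301
x(T) = p + (x₀−p)·cosh(ωT) + (ẋ₀/ω)·sinh(ωT) ⇒ p·(1 − cosh) = x(T) − x₀·cosh − (ẋ₀/ω)·sinh
numerator   = -0.3311 − (0.2018)·2.488103 − (0.2353/2.9464)·2.278301 = -1.015145
denominator = 1 − 2.488103 = -1.488103
p = -1.015145 / -1.488103 = 0.6822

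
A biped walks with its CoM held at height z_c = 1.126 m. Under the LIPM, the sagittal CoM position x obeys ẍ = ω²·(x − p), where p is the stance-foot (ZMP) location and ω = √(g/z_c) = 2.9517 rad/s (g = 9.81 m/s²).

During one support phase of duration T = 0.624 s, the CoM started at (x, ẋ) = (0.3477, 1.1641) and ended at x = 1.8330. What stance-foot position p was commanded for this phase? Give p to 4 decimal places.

ωT = 2.9517·0.624 = 1.841861; cosh(ωT) = 3.233394, sinh(ωT) = 3.074872
x(T) = p + (x₀−p)·cosh(ωT) + (ẋ₀/ω)·sinh(ωT) ⇒ p·(1 − cosh) = x(T) − x₀·cosh − (ẋ₀/ω)·sinh
numerator   = 1.8330 − (0.3477)·3.233394 − (1.1641/2.9517)·3.074872 = -0.503928
denominator = 1 − 3.233394 = -2.233394
p = -0.503928 / -2.233394 = 0.2256

p = 0.2256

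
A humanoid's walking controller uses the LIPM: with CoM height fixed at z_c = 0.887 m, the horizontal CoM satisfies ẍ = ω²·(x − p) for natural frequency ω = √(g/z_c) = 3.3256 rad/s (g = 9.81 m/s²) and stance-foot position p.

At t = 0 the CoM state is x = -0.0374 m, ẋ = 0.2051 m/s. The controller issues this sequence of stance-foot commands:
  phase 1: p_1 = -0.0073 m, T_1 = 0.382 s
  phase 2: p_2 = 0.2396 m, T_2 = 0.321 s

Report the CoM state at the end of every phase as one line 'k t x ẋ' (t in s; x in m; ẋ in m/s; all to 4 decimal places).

phase 1: p=-0.0073, T=0.382, ωT=1.270379, cosh=1.921464, sinh=1.640739; start (x,ẋ)=(-0.037400, 0.205100) → end (x,ẋ)=(0.036053, 0.229853)
phase 2: p=0.2396, T=0.321, ωT=1.067518, cosh=1.626006, sinh=1.282145; start (x,ẋ)=(0.036053, 0.229853) → end (x,ẋ)=(-0.002751, -0.494160)

1 0.3820 0.0361 0.2299
2 0.7030 -0.0028 -0.4942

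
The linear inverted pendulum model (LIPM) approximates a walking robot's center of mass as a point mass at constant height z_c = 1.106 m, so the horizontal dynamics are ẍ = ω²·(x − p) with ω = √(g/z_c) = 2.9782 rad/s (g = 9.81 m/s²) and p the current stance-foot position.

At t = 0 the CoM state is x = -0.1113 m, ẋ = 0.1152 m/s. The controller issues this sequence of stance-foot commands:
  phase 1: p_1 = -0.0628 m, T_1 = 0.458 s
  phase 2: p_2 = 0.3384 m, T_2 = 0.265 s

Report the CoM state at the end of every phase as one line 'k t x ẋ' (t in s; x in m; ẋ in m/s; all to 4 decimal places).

phase 1: p=-0.0628, T=0.458, ωT=1.364016, cosh=2.083751, sinh=1.828119; start (x,ẋ)=(-0.111300, 0.115200) → end (x,ẋ)=(-0.093148, -0.024010)
phase 2: p=0.3384, T=0.265, ωT=0.789223, cosh=1.327941, sinh=0.873744; start (x,ẋ)=(-0.093148, -0.024010) → end (x,ẋ)=(-0.241715, -1.154852)

1 0.4580 -0.0931 -0.0240
2 0.7230 -0.2417 -1.1549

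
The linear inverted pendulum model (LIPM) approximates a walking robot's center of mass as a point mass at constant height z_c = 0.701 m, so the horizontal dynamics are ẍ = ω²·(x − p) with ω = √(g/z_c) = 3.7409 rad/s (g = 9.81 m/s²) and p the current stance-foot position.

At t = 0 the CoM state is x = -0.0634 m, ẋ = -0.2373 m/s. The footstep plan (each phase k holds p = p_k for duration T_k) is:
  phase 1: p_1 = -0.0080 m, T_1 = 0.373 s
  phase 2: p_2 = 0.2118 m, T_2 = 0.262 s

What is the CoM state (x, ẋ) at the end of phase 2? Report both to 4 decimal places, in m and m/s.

phase 1: p=-0.0080, T=0.373, ωT=1.395356, cosh=2.142077, sinh=1.894333; start (x,ẋ)=(-0.063400, -0.237300) → end (x,ẋ)=(-0.246836, -0.900908)
phase 2: p=0.2118, T=0.262, ωT=0.980116, cosh=1.520016, sinh=1.144749; start (x,ẋ)=(-0.246836, -0.900908) → end (x,ẋ)=(-0.761020, -3.333453)

x = -0.7610, ẋ = -3.3335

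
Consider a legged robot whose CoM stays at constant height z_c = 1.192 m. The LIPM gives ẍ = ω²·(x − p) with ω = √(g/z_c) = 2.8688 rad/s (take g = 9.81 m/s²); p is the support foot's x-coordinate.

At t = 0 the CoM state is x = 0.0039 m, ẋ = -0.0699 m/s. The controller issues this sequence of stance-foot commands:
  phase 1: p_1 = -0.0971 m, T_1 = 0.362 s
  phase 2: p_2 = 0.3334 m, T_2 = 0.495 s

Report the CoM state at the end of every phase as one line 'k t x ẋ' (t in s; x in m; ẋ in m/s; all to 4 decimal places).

1 0.3620 0.0333 0.2469
2 0.8570 -0.1560 -1.1362

phase 1: p=-0.0971, T=0.362, ωT=1.038506, cosh=1.589488, sinh=1.235504; start (x,ẋ)=(0.003900, -0.069900) → end (x,ẋ)=(0.033334, 0.246881)
phase 2: p=0.3334, T=0.495, ωT=1.420056, cosh=2.189526, sinh=1.947826; start (x,ẋ)=(0.033334, 0.246881) → end (x,ẋ)=(-0.155977, -1.136191)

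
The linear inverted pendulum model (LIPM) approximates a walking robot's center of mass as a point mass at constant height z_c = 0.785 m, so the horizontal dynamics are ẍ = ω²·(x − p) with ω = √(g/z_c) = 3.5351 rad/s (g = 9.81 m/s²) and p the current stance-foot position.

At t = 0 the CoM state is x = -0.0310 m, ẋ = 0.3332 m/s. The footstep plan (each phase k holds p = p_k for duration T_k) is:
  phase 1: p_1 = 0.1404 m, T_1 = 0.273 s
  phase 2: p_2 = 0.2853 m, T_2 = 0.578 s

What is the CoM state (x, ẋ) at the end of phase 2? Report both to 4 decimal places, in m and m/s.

x = -1.0709, ẋ = -4.6817

phase 1: p=0.1404, T=0.273, ωT=0.965082, cosh=1.502978, sinh=1.122026; start (x,ẋ)=(-0.031000, 0.333200) → end (x,ẋ)=(-0.011454, -0.179061)
phase 2: p=0.2853, T=0.578, ωT=2.043288, cosh=3.922769, sinh=3.793167; start (x,ẋ)=(-0.011454, -0.179061) → end (x,ẋ)=(-1.070931, -4.681659)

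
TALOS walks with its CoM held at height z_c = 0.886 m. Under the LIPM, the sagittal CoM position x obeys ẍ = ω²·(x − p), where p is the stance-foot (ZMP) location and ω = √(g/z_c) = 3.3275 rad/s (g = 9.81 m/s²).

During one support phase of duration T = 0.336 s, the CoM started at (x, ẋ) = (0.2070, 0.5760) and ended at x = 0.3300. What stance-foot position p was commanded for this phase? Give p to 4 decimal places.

p = 0.3707

ωT = 3.3275·0.336 = 1.118040; cosh(ωT) = 1.692886, sinh(ωT) = 1.365967
x(T) = p + (x₀−p)·cosh(ωT) + (ẋ₀/ω)·sinh(ωT) ⇒ p·(1 − cosh) = x(T) − x₀·cosh − (ẋ₀/ω)·sinh
numerator   = 0.3300 − (0.2070)·1.692886 − (0.5760/3.3275)·1.365967 = -0.256880
denominator = 1 − 1.692886 = -0.692886
p = -0.256880 / -0.692886 = 0.3707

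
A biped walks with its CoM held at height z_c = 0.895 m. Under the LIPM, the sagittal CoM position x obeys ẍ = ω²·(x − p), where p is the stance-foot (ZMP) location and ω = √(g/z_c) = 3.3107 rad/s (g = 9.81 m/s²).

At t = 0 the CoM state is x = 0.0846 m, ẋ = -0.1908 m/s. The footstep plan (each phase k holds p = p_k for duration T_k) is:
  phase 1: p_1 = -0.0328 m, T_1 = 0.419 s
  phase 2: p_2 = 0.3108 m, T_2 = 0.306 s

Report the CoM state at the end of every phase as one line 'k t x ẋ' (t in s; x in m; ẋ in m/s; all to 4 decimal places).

1 0.4190 0.1087 0.3237
2 0.7250 0.1127 -0.2953

phase 1: p=-0.0328, T=0.419, ωT=1.387183, cosh=2.126668, sinh=1.876890; start (x,ẋ)=(0.084600, -0.190800) → end (x,ẋ)=(0.108703, 0.323734)
phase 2: p=0.3108, T=0.306, ωT=1.013074, cosh=1.558578, sinh=1.195477; start (x,ẋ)=(0.108703, 0.323734) → end (x,ẋ)=(0.112715, -0.295307)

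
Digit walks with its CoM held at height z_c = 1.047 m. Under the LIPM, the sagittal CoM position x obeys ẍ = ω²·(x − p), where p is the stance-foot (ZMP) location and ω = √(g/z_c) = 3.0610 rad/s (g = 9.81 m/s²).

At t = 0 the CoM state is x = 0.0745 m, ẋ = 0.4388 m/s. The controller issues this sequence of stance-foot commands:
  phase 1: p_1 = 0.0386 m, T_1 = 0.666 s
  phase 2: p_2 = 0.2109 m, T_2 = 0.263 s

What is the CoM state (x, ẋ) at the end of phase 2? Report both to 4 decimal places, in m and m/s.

x = 1.5162, ẋ = 4.2505

phase 1: p=0.0386, T=0.666, ωT=2.038626, cosh=3.905129, sinh=3.774921; start (x,ẋ)=(0.074500, 0.438800) → end (x,ẋ)=(0.719936, 2.128396)
phase 2: p=0.2109, T=0.263, ωT=0.805043, cosh=1.341931, sinh=0.894862; start (x,ẋ)=(0.719936, 2.128396) → end (x,ẋ)=(1.516213, 4.250498)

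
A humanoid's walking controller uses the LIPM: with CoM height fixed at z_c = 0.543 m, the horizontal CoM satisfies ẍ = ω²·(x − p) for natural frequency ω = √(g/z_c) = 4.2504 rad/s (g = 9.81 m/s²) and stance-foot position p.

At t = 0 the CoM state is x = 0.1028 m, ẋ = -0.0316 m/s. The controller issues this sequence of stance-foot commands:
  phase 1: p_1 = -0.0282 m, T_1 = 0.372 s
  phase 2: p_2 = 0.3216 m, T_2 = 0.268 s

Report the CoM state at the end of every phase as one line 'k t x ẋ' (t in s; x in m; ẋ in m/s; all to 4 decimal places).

1 0.3720 0.2863 1.2159
2 0.6400 0.6619 1.8836

phase 1: p=-0.0282, T=0.372, ωT=1.581149, cosh=2.533137, sinh=2.327399; start (x,ẋ)=(0.102800, -0.031600) → end (x,ẋ)=(0.286338, 1.215854)
phase 2: p=0.3216, T=0.268, ωT=1.139107, cosh=1.722041, sinh=1.401937; start (x,ẋ)=(0.286338, 1.215854) → end (x,ẋ)=(0.661910, 1.883631)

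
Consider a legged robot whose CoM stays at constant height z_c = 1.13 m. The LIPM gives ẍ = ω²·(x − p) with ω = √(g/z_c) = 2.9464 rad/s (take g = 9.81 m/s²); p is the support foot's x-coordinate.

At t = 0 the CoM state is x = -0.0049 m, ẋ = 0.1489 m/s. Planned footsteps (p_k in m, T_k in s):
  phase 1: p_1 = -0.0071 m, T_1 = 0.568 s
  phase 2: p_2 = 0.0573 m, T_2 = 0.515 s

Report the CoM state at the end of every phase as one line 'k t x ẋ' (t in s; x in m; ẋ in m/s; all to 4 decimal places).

1 0.5680 0.1289 0.4275
2 1.0830 0.5435 1.4799

phase 1: p=-0.0071, T=0.568, ωT=1.673555, cosh=2.759333, sinh=2.571754; start (x,ẋ)=(-0.004900, 0.148900) → end (x,ẋ)=(0.128937, 0.427535)
phase 2: p=0.0573, T=0.515, ωT=1.517396, cosh=2.389808, sinh=2.170526; start (x,ẋ)=(0.128937, 0.427535) → end (x,ẋ)=(0.543452, 1.479865)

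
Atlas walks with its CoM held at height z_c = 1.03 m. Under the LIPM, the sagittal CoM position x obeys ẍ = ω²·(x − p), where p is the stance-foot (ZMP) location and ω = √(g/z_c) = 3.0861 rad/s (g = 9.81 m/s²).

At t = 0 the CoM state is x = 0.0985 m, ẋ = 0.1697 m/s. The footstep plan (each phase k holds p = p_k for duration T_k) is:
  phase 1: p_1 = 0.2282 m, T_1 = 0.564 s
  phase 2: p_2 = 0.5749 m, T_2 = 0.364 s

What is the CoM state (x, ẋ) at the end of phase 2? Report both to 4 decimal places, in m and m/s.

x = -0.6746, ẋ = -3.4758

phase 1: p=0.2282, T=0.564, ωT=1.740560, cosh=2.937980, sinh=2.762558; start (x,ẋ)=(0.098500, 0.169700) → end (x,ẋ)=(-0.000947, -0.607186)
phase 2: p=0.5749, T=0.364, ωT=1.123340, cosh=1.700150, sinh=1.374959; start (x,ẋ)=(-0.000947, -0.607186) → end (x,ẋ)=(-0.674648, -3.475776)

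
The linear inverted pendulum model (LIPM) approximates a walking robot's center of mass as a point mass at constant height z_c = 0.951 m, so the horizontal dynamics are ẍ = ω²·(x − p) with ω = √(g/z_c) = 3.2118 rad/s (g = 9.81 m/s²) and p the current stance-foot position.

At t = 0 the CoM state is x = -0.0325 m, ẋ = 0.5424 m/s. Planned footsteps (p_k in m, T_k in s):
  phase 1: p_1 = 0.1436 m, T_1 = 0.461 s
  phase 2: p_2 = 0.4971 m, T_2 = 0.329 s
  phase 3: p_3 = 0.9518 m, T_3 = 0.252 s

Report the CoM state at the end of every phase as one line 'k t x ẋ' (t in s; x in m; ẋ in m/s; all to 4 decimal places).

1 0.4610 0.0885 0.0750
2 0.7900 -0.1321 -1.5387
3 1.0420 -0.9385 -5.2063

phase 1: p=0.1436, T=0.461, ωT=1.480640, cosh=2.311625, sinh=2.084133; start (x,ẋ)=(-0.032500, 0.542400) → end (x,ẋ)=(0.088486, 0.075044)
phase 2: p=0.4971, T=0.329, ωT=1.056682, cosh=1.612209, sinh=1.264602; start (x,ẋ)=(0.088486, 0.075044) → end (x,ẋ)=(-0.132124, -1.538661)
phase 3: p=0.9518, T=0.252, ωT=0.809374, cosh=1.345819, sinh=0.900682; start (x,ẋ)=(-0.132124, -1.538661) → end (x,ẋ)=(-0.938451, -5.206346)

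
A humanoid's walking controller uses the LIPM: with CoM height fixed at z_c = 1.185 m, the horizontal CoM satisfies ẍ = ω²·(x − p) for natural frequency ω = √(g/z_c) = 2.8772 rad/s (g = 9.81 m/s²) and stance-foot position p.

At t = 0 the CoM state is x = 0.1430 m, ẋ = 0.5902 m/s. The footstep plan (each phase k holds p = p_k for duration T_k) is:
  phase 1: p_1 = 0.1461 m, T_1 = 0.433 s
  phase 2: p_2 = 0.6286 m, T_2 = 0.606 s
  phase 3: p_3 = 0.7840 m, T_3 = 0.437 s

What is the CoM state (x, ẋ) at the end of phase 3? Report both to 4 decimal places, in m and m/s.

x = 2.6838, ẋ = 5.6710

phase 1: p=0.1461, T=0.433, ωT=1.245828, cosh=1.881756, sinh=1.594054; start (x,ẋ)=(0.143000, 0.590200) → end (x,ẋ)=(0.467255, 1.096395)
phase 2: p=0.6286, T=0.606, ωT=1.743583, cosh=2.946344, sinh=2.771451; start (x,ẋ)=(0.467255, 1.096395) → end (x,ẋ)=(1.209319, 1.943786)
phase 3: p=0.7840, T=0.437, ωT=1.257336, cosh=1.900227, sinh=1.615817; start (x,ẋ)=(1.209319, 1.943786) → end (x,ẋ)=(2.683821, 5.670956)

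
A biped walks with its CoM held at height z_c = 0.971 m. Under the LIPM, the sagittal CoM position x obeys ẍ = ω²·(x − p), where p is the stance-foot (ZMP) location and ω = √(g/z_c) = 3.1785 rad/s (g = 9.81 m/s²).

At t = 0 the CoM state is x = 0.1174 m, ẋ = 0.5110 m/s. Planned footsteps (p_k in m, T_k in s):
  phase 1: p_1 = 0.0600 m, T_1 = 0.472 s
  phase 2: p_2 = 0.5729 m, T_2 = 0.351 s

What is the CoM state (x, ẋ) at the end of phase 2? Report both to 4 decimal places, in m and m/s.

x = 1.1947, ẋ = 2.5347

phase 1: p=0.0600, T=0.472, ωT=1.500252, cosh=2.352946, sinh=2.129872; start (x,ẋ)=(0.117400, 0.511000) → end (x,ẋ)=(0.537474, 1.590942)
phase 2: p=0.5729, T=0.351, ωT=1.115654, cosh=1.689631, sinh=1.361930; start (x,ẋ)=(0.537474, 1.590942) → end (x,ẋ)=(1.194733, 2.534749)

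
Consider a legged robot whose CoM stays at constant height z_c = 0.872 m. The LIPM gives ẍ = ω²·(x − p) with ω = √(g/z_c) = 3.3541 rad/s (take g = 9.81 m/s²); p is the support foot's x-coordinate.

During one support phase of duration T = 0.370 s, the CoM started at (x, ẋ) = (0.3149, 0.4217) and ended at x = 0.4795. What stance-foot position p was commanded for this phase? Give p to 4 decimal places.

p = 0.3546

ωT = 3.3541·0.370 = 1.241017; cosh(ωT) = 1.874110, sinh(ωT) = 1.585020
x(T) = p + (x₀−p)·cosh(ωT) + (ẋ₀/ω)·sinh(ωT) ⇒ p·(1 − cosh) = x(T) − x₀·cosh − (ẋ₀/ω)·sinh
numerator   = 0.4795 − (0.3149)·1.874110 − (0.4217/3.3541)·1.585020 = -0.309937
denominator = 1 − 1.874110 = -0.874110
p = -0.309937 / -0.874110 = 0.3546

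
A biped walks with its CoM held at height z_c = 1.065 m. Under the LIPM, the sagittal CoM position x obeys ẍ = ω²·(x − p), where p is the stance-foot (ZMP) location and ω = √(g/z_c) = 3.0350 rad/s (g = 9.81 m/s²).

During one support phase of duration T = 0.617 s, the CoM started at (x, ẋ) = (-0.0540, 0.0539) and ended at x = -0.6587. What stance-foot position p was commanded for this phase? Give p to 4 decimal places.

p = 0.2298

ωT = 3.0350·0.617 = 1.872595; cosh(ωT) = 3.329440, sinh(ωT) = 3.175716
x(T) = p + (x₀−p)·cosh(ωT) + (ẋ₀/ω)·sinh(ωT) ⇒ p·(1 − cosh) = x(T) − x₀·cosh − (ẋ₀/ω)·sinh
numerator   = -0.6587 − (-0.0540)·3.329440 − (0.0539/3.0350)·3.175716 = -0.535309
denominator = 1 − 3.329440 = -2.329440
p = -0.535309 / -2.329440 = 0.2298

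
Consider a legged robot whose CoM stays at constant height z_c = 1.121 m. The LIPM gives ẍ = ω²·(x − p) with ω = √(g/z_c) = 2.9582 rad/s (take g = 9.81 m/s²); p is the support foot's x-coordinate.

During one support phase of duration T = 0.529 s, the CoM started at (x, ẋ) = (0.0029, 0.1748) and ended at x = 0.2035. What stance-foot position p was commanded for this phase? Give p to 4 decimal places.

p = -0.0409

ωT = 2.9582·0.529 = 1.564888; cosh(ωT) = 2.495625, sinh(ωT) = 2.286513
x(T) = p + (x₀−p)·cosh(ωT) + (ẋ₀/ω)·sinh(ωT) ⇒ p·(1 − cosh) = x(T) − x₀·cosh − (ẋ₀/ω)·sinh
numerator   = 0.2035 − (0.0029)·2.495625 − (0.1748/2.9582)·2.286513 = 0.061153
denominator = 1 − 2.495625 = -1.495625
p = 0.061153 / -1.495625 = -0.0409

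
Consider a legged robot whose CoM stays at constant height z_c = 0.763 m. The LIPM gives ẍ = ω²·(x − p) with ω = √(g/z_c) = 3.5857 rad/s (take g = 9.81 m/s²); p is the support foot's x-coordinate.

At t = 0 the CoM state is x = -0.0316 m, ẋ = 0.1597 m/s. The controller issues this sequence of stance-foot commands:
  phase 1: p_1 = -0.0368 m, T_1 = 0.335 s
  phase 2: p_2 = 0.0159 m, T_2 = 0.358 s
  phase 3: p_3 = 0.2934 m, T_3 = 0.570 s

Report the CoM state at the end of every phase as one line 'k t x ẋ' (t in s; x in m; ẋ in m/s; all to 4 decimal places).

phase 1: p=-0.0368, T=0.335, ωT=1.201210, cosh=1.812483, sinh=1.511652; start (x,ẋ)=(-0.031600, 0.159700) → end (x,ẋ)=(0.039951, 0.317639)
phase 2: p=0.0159, T=0.358, ωT=1.283681, cosh=1.943459, sinh=1.666443; start (x,ẋ)=(0.039951, 0.317639) → end (x,ẋ)=(0.210264, 0.761032)
phase 3: p=0.2934, T=0.570, ωT=2.043849, cosh=3.924898, sinh=3.795369; start (x,ẋ)=(0.210264, 0.761032) → end (x,ẋ)=(0.772631, 1.855567)

1 0.3350 0.0400 0.3176
2 0.6930 0.2103 0.7610
3 1.2630 0.7726 1.8556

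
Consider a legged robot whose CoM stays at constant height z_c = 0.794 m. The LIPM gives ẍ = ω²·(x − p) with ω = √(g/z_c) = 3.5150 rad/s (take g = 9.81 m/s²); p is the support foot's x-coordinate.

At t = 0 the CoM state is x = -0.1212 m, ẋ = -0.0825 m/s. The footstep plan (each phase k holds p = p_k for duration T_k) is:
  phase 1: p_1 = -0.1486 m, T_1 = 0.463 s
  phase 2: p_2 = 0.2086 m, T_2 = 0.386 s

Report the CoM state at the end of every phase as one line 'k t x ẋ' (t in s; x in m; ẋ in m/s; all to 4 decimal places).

phase 1: p=-0.1486, T=0.463, ωT=1.627445, cosh=2.643641, sinh=2.447210; start (x,ẋ)=(-0.121200, -0.082500) → end (x,ẋ)=(-0.133602, 0.017593)
phase 2: p=0.2086, T=0.386, ωT=1.356790, cosh=2.070596, sinh=1.813110; start (x,ẋ)=(-0.133602, 0.017593) → end (x,ẋ)=(-0.490888, -2.144456)

1 0.4630 -0.1336 0.0176
2 0.8490 -0.4909 -2.1445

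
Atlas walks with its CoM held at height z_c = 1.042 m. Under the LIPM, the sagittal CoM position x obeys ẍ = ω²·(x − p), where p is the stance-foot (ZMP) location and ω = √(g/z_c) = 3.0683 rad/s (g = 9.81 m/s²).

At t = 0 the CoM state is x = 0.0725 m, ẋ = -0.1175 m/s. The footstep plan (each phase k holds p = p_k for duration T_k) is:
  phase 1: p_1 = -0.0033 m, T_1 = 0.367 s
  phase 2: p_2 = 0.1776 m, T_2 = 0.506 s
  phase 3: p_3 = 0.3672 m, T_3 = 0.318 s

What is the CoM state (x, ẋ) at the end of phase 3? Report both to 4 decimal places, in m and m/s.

phase 1: p=-0.0033, T=0.367, ωT=1.126066, cosh=1.703904, sinh=1.379598; start (x,ẋ)=(0.072500, -0.117500) → end (x,ẋ)=(0.073025, 0.120654)
phase 2: p=0.1776, T=0.506, ωT=1.552560, cosh=2.467626, sinh=2.255920; start (x,ẋ)=(0.073025, 0.120654) → end (x,ẋ)=(0.008256, -0.426126)
phase 3: p=0.3672, T=0.318, ωT=0.975719, cosh=1.514998, sinh=1.138077; start (x,ẋ)=(0.008256, -0.426126) → end (x,ẋ)=(-0.334656, -1.898998)

x = -0.3347, ẋ = -1.8990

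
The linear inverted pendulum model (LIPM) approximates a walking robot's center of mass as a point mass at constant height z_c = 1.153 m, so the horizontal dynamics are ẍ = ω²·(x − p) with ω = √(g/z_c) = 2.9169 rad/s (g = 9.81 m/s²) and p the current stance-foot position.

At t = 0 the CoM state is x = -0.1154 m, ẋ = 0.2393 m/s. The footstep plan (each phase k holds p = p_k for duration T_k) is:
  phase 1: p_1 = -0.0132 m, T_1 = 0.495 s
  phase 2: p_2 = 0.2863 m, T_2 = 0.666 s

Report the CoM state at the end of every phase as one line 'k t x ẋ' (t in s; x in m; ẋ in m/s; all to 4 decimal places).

phase 1: p=-0.0132, T=0.495, ωT=1.443866, cosh=2.236528, sinh=2.000514; start (x,ẋ)=(-0.115400, 0.239300) → end (x,ẋ)=(-0.077653, -0.061167)
phase 2: p=0.2863, T=0.666, ωT=1.942655, cosh=3.560288, sinh=3.416965; start (x,ẋ)=(-0.077653, -0.061167) → end (x,ẋ)=(-1.081129, -3.845267)

1 0.4950 -0.0777 -0.0612
2 1.1610 -1.0811 -3.8453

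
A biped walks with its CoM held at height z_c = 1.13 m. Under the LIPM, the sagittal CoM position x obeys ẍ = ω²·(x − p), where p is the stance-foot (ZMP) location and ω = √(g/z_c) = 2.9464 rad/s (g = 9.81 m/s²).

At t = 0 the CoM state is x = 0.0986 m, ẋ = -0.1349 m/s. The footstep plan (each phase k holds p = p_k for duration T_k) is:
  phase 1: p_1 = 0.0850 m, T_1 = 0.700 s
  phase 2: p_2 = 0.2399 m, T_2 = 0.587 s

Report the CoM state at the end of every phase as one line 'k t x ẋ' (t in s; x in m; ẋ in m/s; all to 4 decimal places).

phase 1: p=0.0850, T=0.700, ωT=2.062480, cosh=3.996295, sinh=3.869157; start (x,ẋ)=(0.098600, -0.134900) → end (x,ẋ)=(-0.037799, -0.384059)
phase 2: p=0.2399, T=0.587, ωT=1.729537, cosh=2.907704, sinh=2.730338; start (x,ẋ)=(-0.037799, -0.384059) → end (x,ẋ)=(-0.923461, -3.350722)

1 0.7000 -0.0378 -0.3841
2 1.2870 -0.9235 -3.3507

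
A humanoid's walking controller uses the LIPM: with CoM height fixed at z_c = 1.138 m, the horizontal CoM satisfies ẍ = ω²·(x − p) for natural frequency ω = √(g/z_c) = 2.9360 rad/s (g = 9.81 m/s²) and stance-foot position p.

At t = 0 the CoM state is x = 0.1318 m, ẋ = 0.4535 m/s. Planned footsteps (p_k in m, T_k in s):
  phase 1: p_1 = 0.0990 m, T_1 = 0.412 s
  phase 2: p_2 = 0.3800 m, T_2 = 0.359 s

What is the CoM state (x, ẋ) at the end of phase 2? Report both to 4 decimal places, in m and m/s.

x = 0.8221, ẋ = 1.6228

phase 1: p=0.0990, T=0.412, ωT=1.209632, cosh=1.825279, sinh=1.526972; start (x,ẋ)=(0.131800, 0.453500) → end (x,ẋ)=(0.394728, 0.974813)
phase 2: p=0.3800, T=0.359, ωT=1.054024, cosh=1.608853, sinh=1.260321; start (x,ẋ)=(0.394728, 0.974813) → end (x,ẋ)=(0.822148, 1.622828)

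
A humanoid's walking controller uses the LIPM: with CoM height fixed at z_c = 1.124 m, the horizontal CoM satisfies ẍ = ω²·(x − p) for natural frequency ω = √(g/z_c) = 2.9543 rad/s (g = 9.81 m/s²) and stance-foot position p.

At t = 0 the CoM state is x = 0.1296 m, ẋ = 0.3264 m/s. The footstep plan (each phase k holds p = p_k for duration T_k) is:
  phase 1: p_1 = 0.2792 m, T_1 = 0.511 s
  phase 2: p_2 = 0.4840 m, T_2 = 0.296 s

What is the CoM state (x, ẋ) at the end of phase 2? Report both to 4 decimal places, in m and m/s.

x = -0.0284, ẋ = -1.1906

phase 1: p=0.2792, T=0.511, ωT=1.509647, cosh=2.373061, sinh=2.152073; start (x,ẋ)=(0.129600, 0.326400) → end (x,ẋ)=(0.161958, -0.176570)
phase 2: p=0.4840, T=0.296, ωT=0.874473, cosh=1.407346, sinh=0.990265; start (x,ẋ)=(0.161958, -0.176570) → end (x,ẋ)=(-0.028411, -1.190643)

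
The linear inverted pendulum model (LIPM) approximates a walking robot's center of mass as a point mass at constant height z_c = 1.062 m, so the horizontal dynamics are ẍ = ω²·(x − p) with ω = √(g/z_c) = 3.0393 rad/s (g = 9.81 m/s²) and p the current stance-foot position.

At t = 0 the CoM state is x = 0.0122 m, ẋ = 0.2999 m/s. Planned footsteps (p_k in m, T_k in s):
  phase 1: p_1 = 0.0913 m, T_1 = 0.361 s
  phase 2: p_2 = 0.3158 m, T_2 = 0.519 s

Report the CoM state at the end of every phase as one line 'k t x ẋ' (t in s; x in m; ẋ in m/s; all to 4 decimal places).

1 0.3610 0.0909 0.1793
2 0.8800 -0.1151 -1.1314

phase 1: p=0.0913, T=0.361, ωT=1.097187, cosh=1.664768, sinh=1.330960; start (x,ẋ)=(0.012200, 0.299900) → end (x,ẋ)=(0.090948, 0.179290)
phase 2: p=0.3158, T=0.519, ωT=1.577397, cosh=2.524423, sinh=2.317911; start (x,ẋ)=(0.090948, 0.179290) → end (x,ẋ)=(-0.115087, -1.131440)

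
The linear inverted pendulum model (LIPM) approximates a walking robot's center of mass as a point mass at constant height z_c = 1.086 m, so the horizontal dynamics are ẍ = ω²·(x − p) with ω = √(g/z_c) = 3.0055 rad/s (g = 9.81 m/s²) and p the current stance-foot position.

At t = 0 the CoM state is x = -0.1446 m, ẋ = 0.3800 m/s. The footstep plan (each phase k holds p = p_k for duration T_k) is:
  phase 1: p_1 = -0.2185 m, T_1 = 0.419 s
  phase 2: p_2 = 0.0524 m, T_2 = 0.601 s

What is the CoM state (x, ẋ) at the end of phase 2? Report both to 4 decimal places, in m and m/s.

x = 1.3527, ẋ = 4.0490

phase 1: p=-0.2185, T=0.419, ωT=1.259305, cosh=1.903411, sinh=1.619560; start (x,ẋ)=(-0.144600, 0.380000) → end (x,ẋ)=(0.126931, 1.083011)
phase 2: p=0.0524, T=0.601, ωT=1.806305, cosh=3.126087, sinh=2.961827; start (x,ẋ)=(0.126931, 1.083011) → end (x,ẋ)=(1.352663, 4.049042)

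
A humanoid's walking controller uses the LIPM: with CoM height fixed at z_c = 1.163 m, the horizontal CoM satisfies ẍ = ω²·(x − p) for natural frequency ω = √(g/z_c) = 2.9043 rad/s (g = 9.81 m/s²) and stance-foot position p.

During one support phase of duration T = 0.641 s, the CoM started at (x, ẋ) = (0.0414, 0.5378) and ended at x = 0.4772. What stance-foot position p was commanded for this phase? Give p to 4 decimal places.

ωT = 2.9043·0.641 = 1.861656; cosh(ωT) = 3.294900, sinh(ωT) = 3.139485
x(T) = p + (x₀−p)·cosh(ωT) + (ẋ₀/ω)·sinh(ωT) ⇒ p·(1 − cosh) = x(T) − x₀·cosh − (ẋ₀/ω)·sinh
numerator   = 0.4772 − (0.0414)·3.294900 − (0.5378/2.9043)·3.139485 = -0.240559
denominator = 1 − 3.294900 = -2.294900
p = -0.240559 / -2.294900 = 0.1048

p = 0.1048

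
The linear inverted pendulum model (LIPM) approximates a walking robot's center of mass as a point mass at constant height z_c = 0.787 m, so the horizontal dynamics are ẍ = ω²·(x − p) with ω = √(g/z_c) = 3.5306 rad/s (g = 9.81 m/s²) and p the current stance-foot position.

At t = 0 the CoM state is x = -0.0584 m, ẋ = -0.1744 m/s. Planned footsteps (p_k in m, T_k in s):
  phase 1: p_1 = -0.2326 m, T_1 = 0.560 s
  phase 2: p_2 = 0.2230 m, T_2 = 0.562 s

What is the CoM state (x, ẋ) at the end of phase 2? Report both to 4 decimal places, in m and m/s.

phase 1: p=-0.2326, T=0.560, ωT=1.977136, cosh=3.680247, sinh=3.541782; start (x,ẋ)=(-0.058400, -0.174400) → end (x,ẋ)=(0.233547, 1.536469)
phase 2: p=0.2230, T=0.562, ωT=1.984197, cosh=3.705349, sinh=3.567858; start (x,ẋ)=(0.233547, 1.536469) → end (x,ẋ)=(1.814762, 5.826007)

x = 1.8148, ẋ = 5.8260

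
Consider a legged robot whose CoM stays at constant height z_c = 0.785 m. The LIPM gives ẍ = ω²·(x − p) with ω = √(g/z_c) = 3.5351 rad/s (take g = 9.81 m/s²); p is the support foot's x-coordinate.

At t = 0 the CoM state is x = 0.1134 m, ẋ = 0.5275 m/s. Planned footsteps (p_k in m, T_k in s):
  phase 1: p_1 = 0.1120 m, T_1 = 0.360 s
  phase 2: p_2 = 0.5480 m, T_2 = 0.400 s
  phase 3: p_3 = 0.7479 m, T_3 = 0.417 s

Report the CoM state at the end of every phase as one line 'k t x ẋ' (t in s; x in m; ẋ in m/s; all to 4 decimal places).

1 0.3600 0.3602 1.0237
2 0.7600 0.6992 0.9448
3 1.1770 1.1889 1.8148

phase 1: p=0.1120, T=0.360, ωT=1.272636, cosh=1.925172, sinh=1.645080; start (x,ẋ)=(0.113400, 0.527500) → end (x,ẋ)=(0.360170, 1.023670)
phase 2: p=0.5480, T=0.400, ωT=1.414040, cosh=2.177848, sinh=1.934689; start (x,ẋ)=(0.360170, 1.023670) → end (x,ẋ)=(0.699170, 0.944771)
phase 3: p=0.7479, T=0.417, ωT=1.474137, cosh=2.298120, sinh=2.069144; start (x,ẋ)=(0.699170, 0.944771) → end (x,ẋ)=(1.188900, 1.814753)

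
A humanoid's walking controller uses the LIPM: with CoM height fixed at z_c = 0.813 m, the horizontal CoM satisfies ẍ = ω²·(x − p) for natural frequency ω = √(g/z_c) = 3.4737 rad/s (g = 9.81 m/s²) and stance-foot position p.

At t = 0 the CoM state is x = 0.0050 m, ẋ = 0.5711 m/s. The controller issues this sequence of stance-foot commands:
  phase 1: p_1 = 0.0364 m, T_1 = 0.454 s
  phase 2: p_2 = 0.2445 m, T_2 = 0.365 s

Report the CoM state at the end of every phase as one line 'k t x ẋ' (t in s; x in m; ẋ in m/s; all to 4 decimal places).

1 0.4540 0.3381 1.1885
2 0.8190 0.9837 2.8108

phase 1: p=0.0364, T=0.454, ωT=1.577060, cosh=2.523642, sinh=2.317060; start (x,ẋ)=(0.005000, 0.571100) → end (x,ẋ)=(0.338098, 1.188520)
phase 2: p=0.2445, T=0.365, ωT=1.267900, cosh=1.917403, sinh=1.635981; start (x,ẋ)=(0.338098, 1.188520) → end (x,ẋ)=(0.983714, 2.810783)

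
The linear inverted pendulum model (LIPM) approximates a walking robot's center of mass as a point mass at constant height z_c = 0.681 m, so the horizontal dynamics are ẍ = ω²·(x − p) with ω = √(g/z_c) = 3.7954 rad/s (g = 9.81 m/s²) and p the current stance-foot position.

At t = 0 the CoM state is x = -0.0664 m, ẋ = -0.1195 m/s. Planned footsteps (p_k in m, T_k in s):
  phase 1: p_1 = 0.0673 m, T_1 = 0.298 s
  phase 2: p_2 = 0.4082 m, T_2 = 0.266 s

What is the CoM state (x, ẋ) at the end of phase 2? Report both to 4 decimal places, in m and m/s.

phase 1: p=0.0673, T=0.298, ωT=1.131029, cosh=1.710773, sinh=1.388072; start (x,ẋ)=(-0.066400, -0.119500) → end (x,ẋ)=(-0.205134, -0.908807)
phase 2: p=0.4082, T=0.266, ωT=1.009576, cosh=1.554406, sinh=1.190032; start (x,ẋ)=(-0.205134, -0.908807) → end (x,ẋ)=(-0.830123, -4.182872)

x = -0.8301, ẋ = -4.1829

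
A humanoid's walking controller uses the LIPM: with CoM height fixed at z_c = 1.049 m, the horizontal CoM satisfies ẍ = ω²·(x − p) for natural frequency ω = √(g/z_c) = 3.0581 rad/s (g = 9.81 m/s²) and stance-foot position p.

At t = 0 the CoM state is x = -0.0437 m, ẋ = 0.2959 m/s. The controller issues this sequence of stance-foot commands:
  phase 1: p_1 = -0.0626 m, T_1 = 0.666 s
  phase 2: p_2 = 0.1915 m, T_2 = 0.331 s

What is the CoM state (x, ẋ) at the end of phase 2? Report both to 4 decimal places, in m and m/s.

phase 1: p=-0.0626, T=0.666, ωT=2.036695, cosh=3.897845, sinh=3.767386; start (x,ẋ)=(-0.043700, 0.295900) → end (x,ẋ)=(0.375599, 1.371120)
phase 2: p=0.1915, T=0.331, ωT=1.012231, cosh=1.557570, sinh=1.194163; start (x,ẋ)=(0.375599, 1.371120) → end (x,ẋ)=(1.013659, 2.807923)

x = 1.0137, ẋ = 2.8079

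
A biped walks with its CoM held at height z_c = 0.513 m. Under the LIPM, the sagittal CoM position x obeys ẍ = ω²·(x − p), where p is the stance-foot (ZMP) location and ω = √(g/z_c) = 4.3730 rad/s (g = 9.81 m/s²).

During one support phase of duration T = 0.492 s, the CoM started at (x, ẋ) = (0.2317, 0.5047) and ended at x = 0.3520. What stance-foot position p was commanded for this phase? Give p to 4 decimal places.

ωT = 4.3730·0.492 = 2.151516; cosh(ωT) = 4.357095, sinh(ωT) = 4.240788
x(T) = p + (x₀−p)·cosh(ωT) + (ẋ₀/ω)·sinh(ωT) ⇒ p·(1 − cosh) = x(T) − x₀·cosh − (ẋ₀/ω)·sinh
numerator   = 0.3520 − (0.2317)·4.357095 − (0.5047/4.3730)·4.240788 = -1.146980
denominator = 1 − 4.357095 = -3.357095
p = -1.146980 / -3.357095 = 0.3417

p = 0.3417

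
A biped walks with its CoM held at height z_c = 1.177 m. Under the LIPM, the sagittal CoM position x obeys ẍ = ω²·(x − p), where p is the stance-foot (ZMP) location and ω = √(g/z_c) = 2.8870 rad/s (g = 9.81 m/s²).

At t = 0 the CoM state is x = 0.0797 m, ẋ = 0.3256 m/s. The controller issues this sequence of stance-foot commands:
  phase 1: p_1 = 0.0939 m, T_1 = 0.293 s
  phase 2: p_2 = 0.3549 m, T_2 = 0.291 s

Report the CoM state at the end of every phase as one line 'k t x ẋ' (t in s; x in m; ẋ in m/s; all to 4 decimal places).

1 0.2930 0.1815 0.4102
2 0.5840 0.2506 0.0919

phase 1: p=0.0939, T=0.293, ωT=0.845891, cosh=1.379614, sinh=0.950439; start (x,ẋ)=(0.079700, 0.325600) → end (x,ẋ)=(0.181501, 0.410239)
phase 2: p=0.3549, T=0.291, ωT=0.840117, cosh=1.374149, sinh=0.942489; start (x,ẋ)=(0.181501, 0.410239) → end (x,ẋ)=(0.250551, 0.091917)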